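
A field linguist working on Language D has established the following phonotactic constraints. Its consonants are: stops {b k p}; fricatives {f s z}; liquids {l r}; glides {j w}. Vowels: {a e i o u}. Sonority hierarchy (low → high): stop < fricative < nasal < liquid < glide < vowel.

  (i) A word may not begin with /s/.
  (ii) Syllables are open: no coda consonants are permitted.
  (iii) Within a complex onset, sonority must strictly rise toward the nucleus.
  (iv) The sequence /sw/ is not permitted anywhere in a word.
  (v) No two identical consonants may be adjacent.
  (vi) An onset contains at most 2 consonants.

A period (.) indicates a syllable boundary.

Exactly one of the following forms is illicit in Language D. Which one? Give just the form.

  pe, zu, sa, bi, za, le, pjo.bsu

pe — σ1 onset /p/, coda /∅/ ok → licit
zu — σ1 onset /z/, coda /∅/ ok → licit
sa — violates constraint (i): word begins with /s/ → illicit
bi — σ1 onset /b/, coda /∅/ ok → licit
za — σ1 onset /z/, coda /∅/ ok → licit
le — σ1 onset /l/, coda /∅/ ok → licit
pjo.bsu — σ1 onset /pj/ (1→5 rises), coda /∅/ ok; σ2 onset /bs/ (1→2 rises), coda /∅/ ok → licit

sa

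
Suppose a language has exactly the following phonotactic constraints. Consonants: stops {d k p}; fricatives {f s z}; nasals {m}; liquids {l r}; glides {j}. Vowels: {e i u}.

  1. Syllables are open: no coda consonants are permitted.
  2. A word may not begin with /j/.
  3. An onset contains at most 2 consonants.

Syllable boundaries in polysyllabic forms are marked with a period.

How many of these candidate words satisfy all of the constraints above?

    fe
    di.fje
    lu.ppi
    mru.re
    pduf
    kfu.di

fe — σ1 onset /f/, coda /∅/ ok → licit
di.fje — σ1 onset /d/, coda /∅/ ok; σ2 onset /fj/ (2C), coda /∅/ ok → licit
lu.ppi — σ1 onset /l/, coda /∅/ ok; σ2 onset /pp/ (2C), coda /∅/ ok → licit
mru.re — σ1 onset /mr/ (2C), coda /∅/ ok; σ2 onset /r/, coda /∅/ ok → licit
pduf — violates constraint 1: syllable 1 coda /f/ has 1 consonant (> 0) → illicit
kfu.di — σ1 onset /kf/ (2C), coda /∅/ ok; σ2 onset /d/, coda /∅/ ok → licit
Licit: fe, di.fje, lu.ppi, mru.re, kfu.di → 5.

5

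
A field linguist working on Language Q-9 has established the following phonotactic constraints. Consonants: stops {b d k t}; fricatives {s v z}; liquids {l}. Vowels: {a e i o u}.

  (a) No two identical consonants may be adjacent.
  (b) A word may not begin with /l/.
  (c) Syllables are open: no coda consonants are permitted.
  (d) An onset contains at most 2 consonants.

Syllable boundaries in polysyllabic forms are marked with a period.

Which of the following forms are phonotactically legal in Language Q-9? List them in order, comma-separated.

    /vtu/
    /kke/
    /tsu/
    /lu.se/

/vtu/, /tsu/

/vtu/ — σ1 onset /vt/ (2C), coda /∅/ ok → phonotactically legal
/kke/ — violates constraint (a): adjacent identical consonants /kk/ → phonotactically illegal
/tsu/ — σ1 onset /ts/ (2C), coda /∅/ ok → phonotactically legal
/lu.se/ — violates constraint (b): word begins with /l/ → phonotactically illegal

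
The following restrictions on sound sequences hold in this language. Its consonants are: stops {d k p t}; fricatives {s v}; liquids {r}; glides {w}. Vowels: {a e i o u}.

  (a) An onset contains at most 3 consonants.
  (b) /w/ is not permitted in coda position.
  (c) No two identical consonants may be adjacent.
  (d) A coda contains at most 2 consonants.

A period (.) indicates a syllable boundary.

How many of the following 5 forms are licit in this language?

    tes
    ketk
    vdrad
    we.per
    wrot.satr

5

tes — σ1 onset /t/, coda /s/ ok → licit
ketk — σ1 onset /k/, coda /tk/ (2C) ok → licit
vdrad — σ1 onset /vdr/ (3C), coda /d/ ok → licit
we.per — σ1 onset /w/, coda /∅/ ok; σ2 onset /p/, coda /r/ ok → licit
wrot.satr — σ1 onset /wr/ (2C), coda /t/ ok; σ2 onset /s/, coda /tr/ (2C) ok → licit
Licit: tes, ketk, vdrad, we.per, wrot.satr → 5.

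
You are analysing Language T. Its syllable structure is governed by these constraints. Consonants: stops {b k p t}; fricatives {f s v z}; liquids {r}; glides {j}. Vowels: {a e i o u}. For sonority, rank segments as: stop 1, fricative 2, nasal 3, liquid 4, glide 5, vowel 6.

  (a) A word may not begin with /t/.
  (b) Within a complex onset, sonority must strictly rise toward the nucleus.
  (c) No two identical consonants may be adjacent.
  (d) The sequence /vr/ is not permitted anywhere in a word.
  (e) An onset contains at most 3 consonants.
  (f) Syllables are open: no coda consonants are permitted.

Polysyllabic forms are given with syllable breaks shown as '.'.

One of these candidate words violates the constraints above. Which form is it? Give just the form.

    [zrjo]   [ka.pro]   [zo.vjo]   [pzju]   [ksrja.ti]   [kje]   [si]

[ksrja.ti]

[zrjo] — σ1 onset /zrj/ (2→4→5 rises), coda /∅/ ok → phonotactically legal
[ka.pro] — σ1 onset /k/, coda /∅/ ok; σ2 onset /pr/ (1→4 rises), coda /∅/ ok → phonotactically legal
[zo.vjo] — σ1 onset /z/, coda /∅/ ok; σ2 onset /vj/ (2→5 rises), coda /∅/ ok → phonotactically legal
[pzju] — σ1 onset /pzj/ (1→2→5 rises), coda /∅/ ok → phonotactically legal
[ksrja.ti] — violates constraint (e): syllable 1 onset /ksrj/ has 4 consonants (> 3) → phonotactically illegal
[kje] — σ1 onset /kj/ (1→5 rises), coda /∅/ ok → phonotactically legal
[si] — σ1 onset /s/, coda /∅/ ok → phonotactically legal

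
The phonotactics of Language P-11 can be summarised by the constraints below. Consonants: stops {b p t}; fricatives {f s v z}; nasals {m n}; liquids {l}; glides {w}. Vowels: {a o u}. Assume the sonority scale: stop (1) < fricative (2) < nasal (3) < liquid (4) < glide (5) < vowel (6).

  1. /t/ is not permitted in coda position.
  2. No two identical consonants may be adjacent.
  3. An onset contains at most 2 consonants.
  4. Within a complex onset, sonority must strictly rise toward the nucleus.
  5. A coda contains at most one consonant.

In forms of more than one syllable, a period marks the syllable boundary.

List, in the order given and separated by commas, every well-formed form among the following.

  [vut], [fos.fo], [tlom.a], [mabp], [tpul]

[fos.fo], [tlom.a]

[vut] — violates constraint 1: syllable 1 coda contains /t/ → ill-formed
[fos.fo] — σ1 onset /f/, coda /s/ ok; σ2 onset /f/, coda /∅/ ok → well-formed
[tlom.a] — σ1 onset /tl/ (1→4 rises), coda /m/ ok; σ2 onset /∅/, coda /∅/ ok → well-formed
[mabp] — violates constraint 5: syllable 1 coda /bp/ has 2 consonants (> 1) → ill-formed
[tpul] — violates constraint 4: syllable 1 onset /tp/: /t/ (stop, 1) → /p/ (stop, 1) does not rise → ill-formed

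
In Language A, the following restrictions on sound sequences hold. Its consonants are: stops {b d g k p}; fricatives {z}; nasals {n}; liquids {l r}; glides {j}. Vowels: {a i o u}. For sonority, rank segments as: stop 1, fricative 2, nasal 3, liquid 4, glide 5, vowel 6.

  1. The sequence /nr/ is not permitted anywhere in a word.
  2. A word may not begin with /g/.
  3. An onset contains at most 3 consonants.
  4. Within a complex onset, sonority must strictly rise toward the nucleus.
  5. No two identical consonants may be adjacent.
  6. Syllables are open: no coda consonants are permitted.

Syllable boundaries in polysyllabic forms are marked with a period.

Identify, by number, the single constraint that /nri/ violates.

1

/nri/: contains banned sequence /nr/.
This is a violation of constraint 1: "The sequence /nr/ is not permitted anywhere in a word."
The remaining constraints (2, 3, 4, 5, 6) are satisfied.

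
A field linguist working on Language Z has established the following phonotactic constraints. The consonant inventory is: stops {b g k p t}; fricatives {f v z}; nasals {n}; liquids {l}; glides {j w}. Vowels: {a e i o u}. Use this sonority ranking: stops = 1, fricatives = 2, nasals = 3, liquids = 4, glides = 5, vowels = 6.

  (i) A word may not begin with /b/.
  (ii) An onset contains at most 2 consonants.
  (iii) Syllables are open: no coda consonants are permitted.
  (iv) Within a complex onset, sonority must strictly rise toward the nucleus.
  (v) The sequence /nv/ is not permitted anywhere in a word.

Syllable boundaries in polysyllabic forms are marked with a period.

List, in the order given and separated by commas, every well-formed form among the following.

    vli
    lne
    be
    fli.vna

vli — σ1 onset /vl/ (2→4 rises), coda /∅/ ok → well-formed
lne — violates constraint (iv): syllable 1 onset /ln/: /l/ (liquid, 4) → /n/ (nasal, 3) does not rise → ill-formed
be — violates constraint (i): word begins with /b/ → ill-formed
fli.vna — σ1 onset /fl/ (2→4 rises), coda /∅/ ok; σ2 onset /vn/ (2→3 rises), coda /∅/ ok → well-formed

vli, fli.vna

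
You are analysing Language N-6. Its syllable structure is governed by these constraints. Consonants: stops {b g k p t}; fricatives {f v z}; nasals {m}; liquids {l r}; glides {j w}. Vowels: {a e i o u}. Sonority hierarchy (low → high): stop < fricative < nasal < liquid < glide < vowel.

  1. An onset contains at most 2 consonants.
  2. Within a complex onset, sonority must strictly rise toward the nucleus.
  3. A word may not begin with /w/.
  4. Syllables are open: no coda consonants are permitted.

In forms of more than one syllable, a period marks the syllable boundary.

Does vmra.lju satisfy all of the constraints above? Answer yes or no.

no

vmra.lju — violates constraint 1: syllable 1 onset /vmr/ has 3 consonants (> 2) → illicit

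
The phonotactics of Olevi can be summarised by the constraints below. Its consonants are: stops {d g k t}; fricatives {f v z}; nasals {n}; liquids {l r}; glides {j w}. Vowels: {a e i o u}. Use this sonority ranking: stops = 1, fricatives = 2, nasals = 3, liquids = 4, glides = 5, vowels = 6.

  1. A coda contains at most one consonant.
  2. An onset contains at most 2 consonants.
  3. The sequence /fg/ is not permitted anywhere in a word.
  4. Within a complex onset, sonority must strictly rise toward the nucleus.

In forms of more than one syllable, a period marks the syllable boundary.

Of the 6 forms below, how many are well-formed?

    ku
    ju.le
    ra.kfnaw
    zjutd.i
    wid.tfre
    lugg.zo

2

ku — σ1 onset /k/, coda /∅/ ok → well-formed
ju.le — σ1 onset /j/, coda /∅/ ok; σ2 onset /l/, coda /∅/ ok → well-formed
ra.kfnaw — violates constraint 2: syllable 2 onset /kfn/ has 3 consonants (> 2) → ill-formed
zjutd.i — violates constraint 1: syllable 1 coda /td/ has 2 consonants (> 1) → ill-formed
wid.tfre — violates constraint 2: syllable 2 onset /tfr/ has 3 consonants (> 2) → ill-formed
lugg.zo — violates constraint 1: syllable 1 coda /gg/ has 2 consonants (> 1) → ill-formed
Well-formed: ku, ju.le → 2.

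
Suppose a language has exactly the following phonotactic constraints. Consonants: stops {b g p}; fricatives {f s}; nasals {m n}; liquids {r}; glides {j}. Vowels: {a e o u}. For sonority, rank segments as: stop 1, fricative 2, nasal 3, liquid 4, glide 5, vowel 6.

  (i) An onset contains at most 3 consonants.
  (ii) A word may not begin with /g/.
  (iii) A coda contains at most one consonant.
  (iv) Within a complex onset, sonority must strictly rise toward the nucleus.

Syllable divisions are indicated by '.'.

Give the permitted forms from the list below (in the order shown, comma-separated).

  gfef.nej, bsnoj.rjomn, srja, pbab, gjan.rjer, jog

srja, jog

gfef.nej — violates constraint (ii): word begins with /g/ → not permitted
bsnoj.rjomn — violates constraint (iii): syllable 2 coda /mn/ has 2 consonants (> 1) → not permitted
srja — σ1 onset /srj/ (2→4→5 rises), coda /∅/ ok → permitted
pbab — violates constraint (iv): syllable 1 onset /pb/: /p/ (stop, 1) → /b/ (stop, 1) does not rise → not permitted
gjan.rjer — violates constraint (ii): word begins with /g/ → not permitted
jog — σ1 onset /j/, coda /g/ ok → permitted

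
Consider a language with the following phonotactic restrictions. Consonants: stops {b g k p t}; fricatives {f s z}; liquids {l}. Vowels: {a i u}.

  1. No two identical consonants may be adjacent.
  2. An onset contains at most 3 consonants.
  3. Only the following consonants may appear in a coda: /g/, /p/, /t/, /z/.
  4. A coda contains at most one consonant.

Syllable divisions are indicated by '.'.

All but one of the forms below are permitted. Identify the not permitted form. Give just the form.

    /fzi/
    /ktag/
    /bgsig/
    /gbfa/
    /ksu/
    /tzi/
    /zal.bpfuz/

/fzi/ — σ1 onset /fz/ (2C), coda /∅/ ok → permitted
/ktag/ — σ1 onset /kt/ (2C), coda /g/ ok → permitted
/bgsig/ — σ1 onset /bgs/ (3C), coda /g/ ok → permitted
/gbfa/ — σ1 onset /gbf/ (3C), coda /∅/ ok → permitted
/ksu/ — σ1 onset /ks/ (2C), coda /∅/ ok → permitted
/tzi/ — σ1 onset /tz/ (2C), coda /∅/ ok → permitted
/zal.bpfuz/ — violates constraint 3: syllable 1 coda contains /l/, which is not a licensed coda consonant → not permitted

/zal.bpfuz/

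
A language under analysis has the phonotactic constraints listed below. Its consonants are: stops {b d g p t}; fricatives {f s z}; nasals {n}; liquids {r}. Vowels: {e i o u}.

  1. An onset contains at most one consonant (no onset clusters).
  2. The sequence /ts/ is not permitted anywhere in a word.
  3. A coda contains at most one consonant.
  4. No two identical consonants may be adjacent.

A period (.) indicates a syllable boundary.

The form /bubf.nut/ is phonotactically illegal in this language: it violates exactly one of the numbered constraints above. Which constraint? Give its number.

/bubf.nut/: syllable 1 coda /bf/ has 2 consonants (> 1).
This is a violation of constraint 3: "A coda contains at most one consonant."
The remaining constraints (1, 2, 4) are satisfied.

3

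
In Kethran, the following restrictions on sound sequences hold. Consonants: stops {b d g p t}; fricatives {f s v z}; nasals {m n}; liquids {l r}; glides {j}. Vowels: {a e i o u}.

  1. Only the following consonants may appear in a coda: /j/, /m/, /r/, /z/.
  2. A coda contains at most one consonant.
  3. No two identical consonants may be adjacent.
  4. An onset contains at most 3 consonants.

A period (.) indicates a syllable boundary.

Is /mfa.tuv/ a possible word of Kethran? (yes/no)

no

/mfa.tuv/ — violates constraint 1: syllable 2 coda contains /v/, which is not a licensed coda consonant → not permitted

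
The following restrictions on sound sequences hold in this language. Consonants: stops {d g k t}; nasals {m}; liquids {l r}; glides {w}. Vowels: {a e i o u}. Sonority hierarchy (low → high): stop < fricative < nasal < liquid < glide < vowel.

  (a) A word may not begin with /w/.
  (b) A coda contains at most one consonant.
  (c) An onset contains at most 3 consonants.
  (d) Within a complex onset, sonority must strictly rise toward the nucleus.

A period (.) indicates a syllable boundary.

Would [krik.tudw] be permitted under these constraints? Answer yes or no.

no

[krik.tudw] — violates constraint (b): syllable 2 coda /dw/ has 2 consonants (> 1) → not permitted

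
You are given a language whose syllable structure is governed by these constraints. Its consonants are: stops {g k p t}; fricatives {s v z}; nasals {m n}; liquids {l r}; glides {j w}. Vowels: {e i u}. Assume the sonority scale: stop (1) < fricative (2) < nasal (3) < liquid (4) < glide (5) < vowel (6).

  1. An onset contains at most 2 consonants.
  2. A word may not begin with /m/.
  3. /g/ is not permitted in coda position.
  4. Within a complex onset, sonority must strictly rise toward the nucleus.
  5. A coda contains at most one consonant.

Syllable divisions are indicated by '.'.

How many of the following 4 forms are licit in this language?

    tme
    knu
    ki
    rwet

tme — σ1 onset /tm/ (1→3 rises), coda /∅/ ok → licit
knu — σ1 onset /kn/ (1→3 rises), coda /∅/ ok → licit
ki — σ1 onset /k/, coda /∅/ ok → licit
rwet — σ1 onset /rw/ (4→5 rises), coda /t/ ok → licit
Licit: tme, knu, ki, rwet → 4.

4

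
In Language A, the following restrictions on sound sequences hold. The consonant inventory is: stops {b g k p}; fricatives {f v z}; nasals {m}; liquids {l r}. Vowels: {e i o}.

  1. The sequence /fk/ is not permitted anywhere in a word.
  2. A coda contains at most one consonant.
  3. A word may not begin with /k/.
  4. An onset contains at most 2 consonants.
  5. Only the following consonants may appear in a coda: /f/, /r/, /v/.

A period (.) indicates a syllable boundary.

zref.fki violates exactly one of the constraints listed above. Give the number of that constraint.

1

zref.fki: contains banned sequence /fk/.
This is a violation of constraint 1: "The sequence /fk/ is not permitted anywhere in a word."
The remaining constraints (2, 3, 4, 5) are satisfied.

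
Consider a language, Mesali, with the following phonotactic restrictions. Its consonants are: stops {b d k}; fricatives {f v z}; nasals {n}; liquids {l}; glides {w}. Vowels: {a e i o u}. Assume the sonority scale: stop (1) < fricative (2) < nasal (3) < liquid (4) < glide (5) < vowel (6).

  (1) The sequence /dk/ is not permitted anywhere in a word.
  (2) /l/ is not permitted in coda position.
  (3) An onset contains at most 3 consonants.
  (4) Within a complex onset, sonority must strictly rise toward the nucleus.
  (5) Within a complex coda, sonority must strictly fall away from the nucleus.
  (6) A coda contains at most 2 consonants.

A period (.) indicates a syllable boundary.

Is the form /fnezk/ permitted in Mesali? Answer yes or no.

/fnezk/ — σ1 onset /fn/ (2→3 rises), coda /zk/ (2→1 falls) ok → permitted

yes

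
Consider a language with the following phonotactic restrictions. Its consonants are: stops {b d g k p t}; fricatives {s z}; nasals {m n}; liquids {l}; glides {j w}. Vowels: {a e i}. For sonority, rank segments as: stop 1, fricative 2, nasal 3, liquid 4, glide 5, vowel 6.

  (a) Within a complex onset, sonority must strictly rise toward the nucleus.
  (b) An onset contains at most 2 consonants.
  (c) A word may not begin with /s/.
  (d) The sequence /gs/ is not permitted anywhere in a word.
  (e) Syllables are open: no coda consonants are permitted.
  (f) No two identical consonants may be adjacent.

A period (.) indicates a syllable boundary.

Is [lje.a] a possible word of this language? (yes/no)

yes

[lje.a] — σ1 onset /lj/ (4→5 rises), coda /∅/ ok; σ2 onset /∅/, coda /∅/ ok → licit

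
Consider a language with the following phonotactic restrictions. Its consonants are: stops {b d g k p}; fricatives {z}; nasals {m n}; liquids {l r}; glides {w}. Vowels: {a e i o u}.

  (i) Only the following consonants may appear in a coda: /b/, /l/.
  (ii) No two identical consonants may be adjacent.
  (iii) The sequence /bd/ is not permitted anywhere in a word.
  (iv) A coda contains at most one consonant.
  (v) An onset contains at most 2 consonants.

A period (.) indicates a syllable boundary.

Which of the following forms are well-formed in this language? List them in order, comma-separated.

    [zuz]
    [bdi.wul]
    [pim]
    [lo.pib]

[zuz] — violates constraint (i): syllable 1 coda contains /z/, which is not a licensed coda consonant → ill-formed
[bdi.wul] — violates constraint (iii): contains banned sequence /bd/ → ill-formed
[pim] — violates constraint (i): syllable 1 coda contains /m/, which is not a licensed coda consonant → ill-formed
[lo.pib] — σ1 onset /l/, coda /∅/ ok; σ2 onset /p/, coda /b/ ok → well-formed

[lo.pib]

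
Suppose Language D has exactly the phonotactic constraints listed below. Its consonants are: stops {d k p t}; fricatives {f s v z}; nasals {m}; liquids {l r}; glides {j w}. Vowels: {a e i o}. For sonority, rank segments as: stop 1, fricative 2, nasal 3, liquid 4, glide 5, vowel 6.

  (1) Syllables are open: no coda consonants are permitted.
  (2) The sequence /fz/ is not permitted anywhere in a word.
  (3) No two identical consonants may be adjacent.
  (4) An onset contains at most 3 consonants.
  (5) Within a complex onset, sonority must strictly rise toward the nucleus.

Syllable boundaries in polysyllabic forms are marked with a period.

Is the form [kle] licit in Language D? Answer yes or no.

[kle] — σ1 onset /kl/ (1→4 rises), coda /∅/ ok → licit

yes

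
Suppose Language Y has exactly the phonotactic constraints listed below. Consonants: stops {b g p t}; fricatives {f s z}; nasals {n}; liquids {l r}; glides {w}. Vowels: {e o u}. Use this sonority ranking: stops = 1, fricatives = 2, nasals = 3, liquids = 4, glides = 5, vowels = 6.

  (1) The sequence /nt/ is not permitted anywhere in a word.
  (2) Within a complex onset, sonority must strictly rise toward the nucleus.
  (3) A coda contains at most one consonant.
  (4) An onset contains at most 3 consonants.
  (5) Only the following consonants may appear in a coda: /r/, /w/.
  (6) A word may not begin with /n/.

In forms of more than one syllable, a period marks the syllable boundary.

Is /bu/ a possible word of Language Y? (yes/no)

yes

/bu/ — σ1 onset /b/, coda /∅/ ok → well-formed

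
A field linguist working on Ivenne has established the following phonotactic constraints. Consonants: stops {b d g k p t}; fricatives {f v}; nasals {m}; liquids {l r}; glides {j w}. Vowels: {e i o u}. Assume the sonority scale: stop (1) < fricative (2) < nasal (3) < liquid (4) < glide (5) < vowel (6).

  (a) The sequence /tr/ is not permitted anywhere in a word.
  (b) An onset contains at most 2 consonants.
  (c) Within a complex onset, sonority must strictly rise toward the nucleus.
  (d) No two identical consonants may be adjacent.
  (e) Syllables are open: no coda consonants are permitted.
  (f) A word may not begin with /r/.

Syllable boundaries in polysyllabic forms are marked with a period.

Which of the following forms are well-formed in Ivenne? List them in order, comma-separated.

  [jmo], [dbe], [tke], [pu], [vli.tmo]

[pu], [vli.tmo]

[jmo] — violates constraint (c): syllable 1 onset /jm/: /j/ (glide, 5) → /m/ (nasal, 3) does not rise → ill-formed
[dbe] — violates constraint (c): syllable 1 onset /db/: /d/ (stop, 1) → /b/ (stop, 1) does not rise → ill-formed
[tke] — violates constraint (c): syllable 1 onset /tk/: /t/ (stop, 1) → /k/ (stop, 1) does not rise → ill-formed
[pu] — σ1 onset /p/, coda /∅/ ok → well-formed
[vli.tmo] — σ1 onset /vl/ (2→4 rises), coda /∅/ ok; σ2 onset /tm/ (1→3 rises), coda /∅/ ok → well-formed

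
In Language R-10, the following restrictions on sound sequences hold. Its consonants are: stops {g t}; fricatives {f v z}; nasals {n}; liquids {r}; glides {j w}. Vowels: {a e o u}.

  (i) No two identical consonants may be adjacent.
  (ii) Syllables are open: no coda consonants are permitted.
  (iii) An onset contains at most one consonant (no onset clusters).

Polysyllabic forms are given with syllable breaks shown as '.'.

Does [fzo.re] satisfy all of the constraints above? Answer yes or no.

no

[fzo.re] — violates constraint (iii): syllable 1 onset /fz/ has 2 consonants (> 1) → phonotactically illegal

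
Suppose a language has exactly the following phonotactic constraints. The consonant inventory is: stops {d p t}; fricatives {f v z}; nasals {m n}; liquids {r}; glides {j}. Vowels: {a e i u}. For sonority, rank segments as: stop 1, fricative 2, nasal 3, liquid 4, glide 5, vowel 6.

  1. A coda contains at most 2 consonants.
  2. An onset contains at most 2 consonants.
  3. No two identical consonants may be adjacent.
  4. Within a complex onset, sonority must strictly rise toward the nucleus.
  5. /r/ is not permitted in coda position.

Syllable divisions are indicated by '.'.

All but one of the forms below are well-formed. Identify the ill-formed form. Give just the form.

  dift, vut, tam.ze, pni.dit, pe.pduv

dift — σ1 onset /d/, coda /ft/ (2C) ok → well-formed
vut — σ1 onset /v/, coda /t/ ok → well-formed
tam.ze — σ1 onset /t/, coda /m/ ok; σ2 onset /z/, coda /∅/ ok → well-formed
pni.dit — σ1 onset /pn/ (1→3 rises), coda /∅/ ok; σ2 onset /d/, coda /t/ ok → well-formed
pe.pduv — violates constraint 4: syllable 2 onset /pd/: /p/ (stop, 1) → /d/ (stop, 1) does not rise → ill-formed

pe.pduv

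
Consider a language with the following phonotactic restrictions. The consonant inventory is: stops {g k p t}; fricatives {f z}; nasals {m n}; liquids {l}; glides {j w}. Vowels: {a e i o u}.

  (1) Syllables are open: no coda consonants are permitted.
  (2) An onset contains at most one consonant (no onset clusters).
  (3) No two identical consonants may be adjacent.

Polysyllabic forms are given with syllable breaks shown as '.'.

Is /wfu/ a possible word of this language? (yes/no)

/wfu/ — violates constraint 2: syllable 1 onset /wf/ has 2 consonants (> 1) → ill-formed

no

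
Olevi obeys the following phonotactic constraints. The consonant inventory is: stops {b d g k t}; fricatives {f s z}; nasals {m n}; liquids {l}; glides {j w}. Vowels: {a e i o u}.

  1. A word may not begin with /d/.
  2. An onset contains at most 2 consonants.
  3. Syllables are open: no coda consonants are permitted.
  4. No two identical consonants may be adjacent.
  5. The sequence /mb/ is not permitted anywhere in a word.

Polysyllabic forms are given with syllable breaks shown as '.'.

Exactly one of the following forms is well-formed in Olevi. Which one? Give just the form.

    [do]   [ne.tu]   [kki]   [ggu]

[do] — violates constraint 1: word begins with /d/ → ill-formed
[ne.tu] — σ1 onset /n/, coda /∅/ ok; σ2 onset /t/, coda /∅/ ok → well-formed
[kki] — violates constraint 4: adjacent identical consonants /kk/ → ill-formed
[ggu] — violates constraint 4: adjacent identical consonants /gg/ → ill-formed

[ne.tu]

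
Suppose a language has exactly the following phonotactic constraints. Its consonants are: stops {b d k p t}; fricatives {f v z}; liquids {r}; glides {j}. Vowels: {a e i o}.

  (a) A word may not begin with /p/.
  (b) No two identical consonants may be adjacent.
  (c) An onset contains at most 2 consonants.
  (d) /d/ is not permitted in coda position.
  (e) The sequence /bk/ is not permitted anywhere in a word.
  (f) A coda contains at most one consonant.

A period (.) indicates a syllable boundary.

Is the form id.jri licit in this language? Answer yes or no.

no

id.jri — violates constraint (d): syllable 1 coda contains /d/ → illicit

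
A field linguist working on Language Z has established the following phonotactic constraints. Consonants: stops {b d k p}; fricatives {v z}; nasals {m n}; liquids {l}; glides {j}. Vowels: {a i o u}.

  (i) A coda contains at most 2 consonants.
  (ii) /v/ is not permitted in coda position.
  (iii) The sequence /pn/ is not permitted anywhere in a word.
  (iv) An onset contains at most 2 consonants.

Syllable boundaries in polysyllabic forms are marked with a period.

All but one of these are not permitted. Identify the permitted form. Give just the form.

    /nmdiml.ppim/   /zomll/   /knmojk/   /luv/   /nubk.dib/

/nubk.dib/

/nmdiml.ppim/ — violates constraint (iv): syllable 1 onset /nmd/ has 3 consonants (> 2) → not permitted
/zomll/ — violates constraint (i): syllable 1 coda /mll/ has 3 consonants (> 2) → not permitted
/knmojk/ — violates constraint (iv): syllable 1 onset /knm/ has 3 consonants (> 2) → not permitted
/luv/ — violates constraint (ii): syllable 1 coda contains /v/ → not permitted
/nubk.dib/ — σ1 onset /n/, coda /bk/ (2C) ok; σ2 onset /d/, coda /b/ ok → permitted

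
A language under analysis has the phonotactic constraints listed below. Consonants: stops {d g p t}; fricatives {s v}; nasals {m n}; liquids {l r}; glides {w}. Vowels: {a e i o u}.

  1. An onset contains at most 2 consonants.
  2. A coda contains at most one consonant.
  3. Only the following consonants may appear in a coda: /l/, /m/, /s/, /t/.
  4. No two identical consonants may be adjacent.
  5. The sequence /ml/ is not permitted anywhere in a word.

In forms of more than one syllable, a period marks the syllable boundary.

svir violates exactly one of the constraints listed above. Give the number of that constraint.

3

svir: syllable 1 coda contains /r/, which is not a licensed coda consonant.
This is a violation of constraint 3: "Only the following consonants may appear in a coda: /l/, /m/, /s/, /t/."
The remaining constraints (1, 2, 4, 5) are satisfied.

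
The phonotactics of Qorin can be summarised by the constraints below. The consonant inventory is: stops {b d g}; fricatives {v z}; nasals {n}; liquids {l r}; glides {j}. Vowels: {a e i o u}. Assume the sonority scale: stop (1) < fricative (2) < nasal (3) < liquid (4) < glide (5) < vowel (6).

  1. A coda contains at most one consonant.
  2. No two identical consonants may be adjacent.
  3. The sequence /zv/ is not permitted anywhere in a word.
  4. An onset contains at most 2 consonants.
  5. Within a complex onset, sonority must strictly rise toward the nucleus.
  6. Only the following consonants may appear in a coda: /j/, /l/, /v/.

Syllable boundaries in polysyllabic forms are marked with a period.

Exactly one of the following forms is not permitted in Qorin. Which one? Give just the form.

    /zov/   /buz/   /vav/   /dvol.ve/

/zov/ — σ1 onset /z/, coda /v/ ok → permitted
/buz/ — violates constraint 6: syllable 1 coda contains /z/, which is not a licensed coda consonant → not permitted
/vav/ — σ1 onset /v/, coda /v/ ok → permitted
/dvol.ve/ — σ1 onset /dv/ (1→2 rises), coda /l/ ok; σ2 onset /v/, coda /∅/ ok → permitted

/buz/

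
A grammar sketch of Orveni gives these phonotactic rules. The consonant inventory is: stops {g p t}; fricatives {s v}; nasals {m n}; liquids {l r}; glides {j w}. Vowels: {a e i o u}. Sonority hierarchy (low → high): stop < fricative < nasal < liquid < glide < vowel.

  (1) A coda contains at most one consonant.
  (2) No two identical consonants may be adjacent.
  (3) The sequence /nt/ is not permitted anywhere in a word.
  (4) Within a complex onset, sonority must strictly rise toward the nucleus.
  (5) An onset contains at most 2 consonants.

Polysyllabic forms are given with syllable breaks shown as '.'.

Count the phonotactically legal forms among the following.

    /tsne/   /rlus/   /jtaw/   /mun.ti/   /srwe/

/tsne/ — violates constraint 5: syllable 1 onset /tsn/ has 3 consonants (> 2) → phonotactically illegal
/rlus/ — violates constraint 4: syllable 1 onset /rl/: /r/ (liquid, 4) → /l/ (liquid, 4) does not rise → phonotactically illegal
/jtaw/ — violates constraint 4: syllable 1 onset /jt/: /j/ (glide, 5) → /t/ (stop, 1) does not rise → phonotactically illegal
/mun.ti/ — violates constraint 3: contains banned sequence /nt/ → phonotactically illegal
/srwe/ — violates constraint 5: syllable 1 onset /srw/ has 3 consonants (> 2) → phonotactically illegal
No form is phonotactically legal → 0.

0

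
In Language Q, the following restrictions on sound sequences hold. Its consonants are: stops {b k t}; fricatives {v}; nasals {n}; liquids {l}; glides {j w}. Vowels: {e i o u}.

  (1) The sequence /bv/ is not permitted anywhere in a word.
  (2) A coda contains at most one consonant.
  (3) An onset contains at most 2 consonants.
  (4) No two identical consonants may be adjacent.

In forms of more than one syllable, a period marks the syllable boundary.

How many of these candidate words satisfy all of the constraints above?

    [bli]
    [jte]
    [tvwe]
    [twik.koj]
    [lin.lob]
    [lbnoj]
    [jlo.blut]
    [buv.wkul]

5

[bli] — σ1 onset /bl/ (2C), coda /∅/ ok → permitted
[jte] — σ1 onset /jt/ (2C), coda /∅/ ok → permitted
[tvwe] — violates constraint 3: syllable 1 onset /tvw/ has 3 consonants (> 2) → not permitted
[twik.koj] — violates constraint 4: adjacent identical consonants /kk/ → not permitted
[lin.lob] — σ1 onset /l/, coda /n/ ok; σ2 onset /l/, coda /b/ ok → permitted
[lbnoj] — violates constraint 3: syllable 1 onset /lbn/ has 3 consonants (> 2) → not permitted
[jlo.blut] — σ1 onset /jl/ (2C), coda /∅/ ok; σ2 onset /bl/ (2C), coda /t/ ok → permitted
[buv.wkul] — σ1 onset /b/, coda /v/ ok; σ2 onset /wk/ (2C), coda /l/ ok → permitted
Permitted: [bli], [jte], [lin.lob], [jlo.blut], [buv.wkul] → 5.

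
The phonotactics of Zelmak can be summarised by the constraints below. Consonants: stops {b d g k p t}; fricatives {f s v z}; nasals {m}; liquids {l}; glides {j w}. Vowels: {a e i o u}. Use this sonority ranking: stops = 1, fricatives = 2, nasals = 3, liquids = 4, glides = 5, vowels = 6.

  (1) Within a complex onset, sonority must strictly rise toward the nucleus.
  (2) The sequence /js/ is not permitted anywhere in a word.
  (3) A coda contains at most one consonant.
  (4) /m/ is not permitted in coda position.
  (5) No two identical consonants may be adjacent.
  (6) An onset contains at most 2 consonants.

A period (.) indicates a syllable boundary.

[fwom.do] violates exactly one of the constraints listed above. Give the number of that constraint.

[fwom.do]: syllable 1 coda contains /m/.
This is a violation of constraint 4: "/m/ is not permitted in coda position."
The remaining constraints (1, 2, 3, 5, 6) are satisfied.

4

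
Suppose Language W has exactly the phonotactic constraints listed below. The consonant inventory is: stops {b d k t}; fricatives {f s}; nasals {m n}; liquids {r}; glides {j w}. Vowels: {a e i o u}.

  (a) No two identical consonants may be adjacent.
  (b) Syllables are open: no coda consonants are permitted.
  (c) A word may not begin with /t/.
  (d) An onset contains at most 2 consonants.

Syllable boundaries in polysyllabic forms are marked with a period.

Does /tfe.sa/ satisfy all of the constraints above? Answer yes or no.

no

/tfe.sa/ — violates constraint (c): word begins with /t/ → illicit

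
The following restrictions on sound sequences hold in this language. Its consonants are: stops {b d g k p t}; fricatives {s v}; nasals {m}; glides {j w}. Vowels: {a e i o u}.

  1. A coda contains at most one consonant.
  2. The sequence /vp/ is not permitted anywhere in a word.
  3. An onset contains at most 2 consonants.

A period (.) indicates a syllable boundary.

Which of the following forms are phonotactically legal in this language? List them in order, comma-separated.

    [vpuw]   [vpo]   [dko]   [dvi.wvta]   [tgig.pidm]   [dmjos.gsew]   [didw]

[vpuw] — violates constraint 2: contains banned sequence /vp/ → phonotactically illegal
[vpo] — violates constraint 2: contains banned sequence /vp/ → phonotactically illegal
[dko] — σ1 onset /dk/ (2C), coda /∅/ ok → phonotactically legal
[dvi.wvta] — violates constraint 3: syllable 2 onset /wvt/ has 3 consonants (> 2) → phonotactically illegal
[tgig.pidm] — violates constraint 1: syllable 2 coda /dm/ has 2 consonants (> 1) → phonotactically illegal
[dmjos.gsew] — violates constraint 3: syllable 1 onset /dmj/ has 3 consonants (> 2) → phonotactically illegal
[didw] — violates constraint 1: syllable 1 coda /dw/ has 2 consonants (> 1) → phonotactically illegal

[dko]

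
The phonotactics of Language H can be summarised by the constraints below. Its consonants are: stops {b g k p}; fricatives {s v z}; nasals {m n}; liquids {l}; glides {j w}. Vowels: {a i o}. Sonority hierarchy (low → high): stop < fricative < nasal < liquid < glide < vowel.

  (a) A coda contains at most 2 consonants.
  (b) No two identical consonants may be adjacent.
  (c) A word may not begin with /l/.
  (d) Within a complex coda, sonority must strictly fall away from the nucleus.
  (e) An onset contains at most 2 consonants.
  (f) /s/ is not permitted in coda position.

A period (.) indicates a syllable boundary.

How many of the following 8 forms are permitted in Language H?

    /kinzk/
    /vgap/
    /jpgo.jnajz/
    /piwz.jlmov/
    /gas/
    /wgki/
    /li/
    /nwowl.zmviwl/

/kinzk/ — violates constraint (a): syllable 1 coda /nzk/ has 3 consonants (> 2) → not permitted
/vgap/ — σ1 onset /vg/ (2C), coda /p/ ok → permitted
/jpgo.jnajz/ — violates constraint (e): syllable 1 onset /jpg/ has 3 consonants (> 2) → not permitted
/piwz.jlmov/ — violates constraint (e): syllable 2 onset /jlm/ has 3 consonants (> 2) → not permitted
/gas/ — violates constraint (f): syllable 1 coda contains /s/ → not permitted
/wgki/ — violates constraint (e): syllable 1 onset /wgk/ has 3 consonants (> 2) → not permitted
/li/ — violates constraint (c): word begins with /l/ → not permitted
/nwowl.zmviwl/ — violates constraint (e): syllable 2 onset /zmv/ has 3 consonants (> 2) → not permitted
Permitted: /vgap/ → 1.

1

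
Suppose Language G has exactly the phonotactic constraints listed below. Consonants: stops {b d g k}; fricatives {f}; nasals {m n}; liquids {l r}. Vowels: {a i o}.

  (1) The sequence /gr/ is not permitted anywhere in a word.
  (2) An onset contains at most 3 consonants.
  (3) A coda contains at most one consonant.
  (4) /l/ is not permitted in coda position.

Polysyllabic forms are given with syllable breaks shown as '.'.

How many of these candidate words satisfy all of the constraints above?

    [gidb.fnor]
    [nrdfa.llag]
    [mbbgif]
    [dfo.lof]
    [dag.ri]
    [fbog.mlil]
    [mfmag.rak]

1

[gidb.fnor] — violates constraint 3: syllable 1 coda /db/ has 2 consonants (> 1) → not permitted
[nrdfa.llag] — violates constraint 2: syllable 1 onset /nrdf/ has 4 consonants (> 3) → not permitted
[mbbgif] — violates constraint 2: syllable 1 onset /mbbg/ has 4 consonants (> 3) → not permitted
[dfo.lof] — σ1 onset /df/ (2C), coda /∅/ ok; σ2 onset /l/, coda /f/ ok → permitted
[dag.ri] — violates constraint 1: contains banned sequence /gr/ → not permitted
[fbog.mlil] — violates constraint 4: syllable 2 coda contains /l/ → not permitted
[mfmag.rak] — violates constraint 1: contains banned sequence /gr/ → not permitted
Permitted: [dfo.lof] → 1.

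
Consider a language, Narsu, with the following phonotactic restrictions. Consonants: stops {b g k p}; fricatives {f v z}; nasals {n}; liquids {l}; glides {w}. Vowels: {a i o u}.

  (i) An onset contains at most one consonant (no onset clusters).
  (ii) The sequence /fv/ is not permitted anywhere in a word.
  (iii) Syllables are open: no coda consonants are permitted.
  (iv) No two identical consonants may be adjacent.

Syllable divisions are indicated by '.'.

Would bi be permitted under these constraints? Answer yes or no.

bi — σ1 onset /b/, coda /∅/ ok → permitted

yes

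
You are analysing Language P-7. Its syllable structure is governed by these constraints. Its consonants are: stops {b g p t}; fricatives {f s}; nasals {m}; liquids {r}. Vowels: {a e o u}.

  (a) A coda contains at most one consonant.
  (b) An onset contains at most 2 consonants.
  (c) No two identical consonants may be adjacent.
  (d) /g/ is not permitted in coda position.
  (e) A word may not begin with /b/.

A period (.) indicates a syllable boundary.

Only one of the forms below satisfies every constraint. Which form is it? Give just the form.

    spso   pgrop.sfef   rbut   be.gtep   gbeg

rbut

spso — violates constraint (b): syllable 1 onset /sps/ has 3 consonants (> 2) → not permitted
pgrop.sfef — violates constraint (b): syllable 1 onset /pgr/ has 3 consonants (> 2) → not permitted
rbut — σ1 onset /rb/ (2C), coda /t/ ok → permitted
be.gtep — violates constraint (e): word begins with /b/ → not permitted
gbeg — violates constraint (d): syllable 1 coda contains /g/ → not permitted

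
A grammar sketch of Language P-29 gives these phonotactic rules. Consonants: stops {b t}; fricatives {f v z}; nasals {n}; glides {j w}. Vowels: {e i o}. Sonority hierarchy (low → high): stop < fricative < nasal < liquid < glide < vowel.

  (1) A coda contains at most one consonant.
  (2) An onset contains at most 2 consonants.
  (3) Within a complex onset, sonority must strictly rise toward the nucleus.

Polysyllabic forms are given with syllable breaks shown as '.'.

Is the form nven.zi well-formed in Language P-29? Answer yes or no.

no

nven.zi — violates constraint 3: syllable 1 onset /nv/: /n/ (nasal, 3) → /v/ (fricative, 2) does not rise → ill-formed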